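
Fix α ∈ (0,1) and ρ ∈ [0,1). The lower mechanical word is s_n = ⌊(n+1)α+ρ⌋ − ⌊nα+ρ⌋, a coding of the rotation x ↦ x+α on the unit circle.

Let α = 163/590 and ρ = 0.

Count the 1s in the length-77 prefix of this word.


#1s = Σ_{n=0}^{76} s_n = Σ_{n=0}^{76} (⌊(n+1)α+ρ⌋ − ⌊nα+ρ⌋)
the sum telescopes: every ⌊nα+ρ⌋ with 0 < n < 77 appears once with + and once with −, leaving ⌊77α+ρ⌋ − ⌊0·α+ρ⌋
77α + ρ = (77·163) / 590 = 12551/590
ρ = 0/590
⌊12551/590⌋ = 21,  ⌊0/590⌋ = 0
#1s = 21 − 0 = 21

21


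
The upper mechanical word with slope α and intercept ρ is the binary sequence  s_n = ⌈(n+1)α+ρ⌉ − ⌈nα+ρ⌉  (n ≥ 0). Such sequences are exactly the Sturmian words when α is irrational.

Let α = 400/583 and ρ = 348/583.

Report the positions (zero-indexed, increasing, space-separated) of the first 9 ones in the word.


n=0: ⌈748/583⌉−⌈348/583⌉ = 2−1 = 1  ← one
n=1: ⌈1148/583⌉−⌈748/583⌉ = 2−2 = 0
n=2: ⌈1548/583⌉−⌈1148/583⌉ = 3−2 = 1  ← one
n=3: ⌈1948/583⌉−⌈1548/583⌉ = 4−3 = 1  ← one
n=4: ⌈2348/583⌉−⌈1948/583⌉ = 5−4 = 1  ← one
n=5: ⌈2748/583⌉−⌈2348/583⌉ = 5−5 = 0
n=6: ⌈3148/583⌉−⌈2748/583⌉ = 6−5 = 1  ← one
n=7: ⌈3548/583⌉−⌈3148/583⌉ = 7−6 = 1  ← one
n=8: ⌈3948/583⌉−⌈3548/583⌉ = 7−7 = 0
n=9: ⌈4348/583⌉−⌈3948/583⌉ = 8−7 = 1  ← one
n=10: ⌈4748/583⌉−⌈4348/583⌉ = 9−8 = 1  ← one
n=11: ⌈5148/583⌉−⌈4748/583⌉ = 9−9 = 0
n=12: ⌈5548/583⌉−⌈5148/583⌉ = 10−9 = 1  ← one
positions of the first 9 ones: 0 2 3 4 6 7 9 10 12

0 2 3 4 6 7 9 10 12


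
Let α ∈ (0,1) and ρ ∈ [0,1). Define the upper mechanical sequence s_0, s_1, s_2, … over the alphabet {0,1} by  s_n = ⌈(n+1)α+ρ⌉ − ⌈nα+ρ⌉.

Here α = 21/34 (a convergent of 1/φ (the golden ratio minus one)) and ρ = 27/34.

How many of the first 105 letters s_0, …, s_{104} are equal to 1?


65

#1s = Σ_{n=0}^{104} s_n = Σ_{n=0}^{104} (⌈(n+1)α+ρ⌉ − ⌈nα+ρ⌉)
the sum telescopes: every ⌈nα+ρ⌉ with 0 < n < 105 appears once with + and once with −, leaving ⌈105α+ρ⌉ − ⌈0·α+ρ⌉
105α + ρ = (105·21 + 27) / 34 = 2232/34
ρ = 27/34
⌈2232/34⌉ = 66,  ⌈27/34⌉ = 1
#1s = 66 − 1 = 65


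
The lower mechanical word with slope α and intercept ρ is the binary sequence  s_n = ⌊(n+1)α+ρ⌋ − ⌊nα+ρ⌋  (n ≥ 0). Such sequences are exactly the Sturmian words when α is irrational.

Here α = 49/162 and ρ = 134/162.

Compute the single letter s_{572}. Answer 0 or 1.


(n+1)α + ρ = (573·49 + 134) / 162 = 28211/162
nα + ρ     = (572·49 + 134) / 162 = 28162/162
⌊28211/162⌋ = 174,  ⌊28162/162⌋ = 173
s_{572} = 174 − 173 = 1

1


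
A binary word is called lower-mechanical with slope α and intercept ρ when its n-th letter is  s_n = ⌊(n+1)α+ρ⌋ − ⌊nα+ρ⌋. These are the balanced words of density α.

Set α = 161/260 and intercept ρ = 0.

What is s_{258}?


1

(n+1)α + ρ = (259·161) / 260 = 41699/260
nα + ρ     = (258·161) / 260 = 41538/260
⌊41699/260⌋ = 160,  ⌊41538/260⌋ = 159
s_{258} = 160 − 159 = 1


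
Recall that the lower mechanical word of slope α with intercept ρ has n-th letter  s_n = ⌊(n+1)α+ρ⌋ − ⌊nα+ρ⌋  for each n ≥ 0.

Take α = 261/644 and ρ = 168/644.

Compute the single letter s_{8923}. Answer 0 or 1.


0

(n+1)α + ρ = (8924·261 + 168) / 644 = 2329332/644
nα + ρ     = (8923·261 + 168) / 644 = 2329071/644
⌊2329332/644⌋ = 3616,  ⌊2329071/644⌋ = 3616
s_{8923} = 3616 − 3616 = 0


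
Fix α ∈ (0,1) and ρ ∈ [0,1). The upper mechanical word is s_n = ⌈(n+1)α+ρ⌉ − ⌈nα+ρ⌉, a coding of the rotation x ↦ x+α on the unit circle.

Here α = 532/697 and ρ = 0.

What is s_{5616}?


(n+1)α + ρ = (5617·532) / 697 = 2988244/697
nα + ρ     = (5616·532) / 697 = 2987712/697
⌈2988244/697⌉ = 4288,  ⌈2987712/697⌉ = 4287
s_{5616} = 4288 − 4287 = 1

1


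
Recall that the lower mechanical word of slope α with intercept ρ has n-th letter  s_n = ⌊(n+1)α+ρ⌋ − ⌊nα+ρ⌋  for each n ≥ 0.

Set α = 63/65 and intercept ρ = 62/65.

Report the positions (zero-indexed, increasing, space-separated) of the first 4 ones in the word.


0 1 2 3

n=0: ⌊125/65⌋−⌊62/65⌋ = 1−0 = 1  ← one
n=1: ⌊188/65⌋−⌊125/65⌋ = 2−1 = 1  ← one
n=2: ⌊251/65⌋−⌊188/65⌋ = 3−2 = 1  ← one
n=3: ⌊314/65⌋−⌊251/65⌋ = 4−3 = 1  ← one
positions of the first 4 ones: 0 1 2 3


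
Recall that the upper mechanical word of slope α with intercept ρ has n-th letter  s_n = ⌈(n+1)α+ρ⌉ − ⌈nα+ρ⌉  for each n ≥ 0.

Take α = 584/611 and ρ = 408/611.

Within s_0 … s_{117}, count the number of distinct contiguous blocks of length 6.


7

t_n = ⌈(n·584+408)/611⌉ for n = 0 … 118:
  n=0…9: ⌈408/611⌉=1 ⌈992/611⌉=2 ⌈1576/611⌉=3 ⌈2160/611⌉=4 ⌈2744/611⌉=5 ⌈3328/611⌉=6 ⌈3912/611⌉=7 ⌈4496/611⌉=8 ⌈5080/611⌉=9 ⌈5664/611⌉=10
  n=10…19: ⌈6248/611⌉=11 ⌈6832/611⌉=12 ⌈7416/611⌉=13 ⌈8000/611⌉=14 ⌈8584/611⌉=15 ⌈9168/611⌉=16 ⌈9752/611⌉=16 ⌈10336/611⌉=17 ⌈10920/611⌉=18 ⌈11504/611⌉=19
  n=20…29: ⌈12088/611⌉=20 ⌈12672/611⌉=21 ⌈13256/611⌉=22 ⌈13840/611⌉=23 ⌈14424/611⌉=24 ⌈15008/611⌉=25 ⌈15592/611⌉=26 ⌈16176/611⌉=27 ⌈16760/611⌉=28 ⌈17344/611⌉=29
  n=30…39: ⌈17928/611⌉=30 ⌈18512/611⌉=31 ⌈19096/611⌉=32 ⌈19680/611⌉=33 ⌈20264/611⌉=34 ⌈20848/611⌉=35 ⌈21432/611⌉=36 ⌈22016/611⌉=37 ⌈22600/611⌉=37 ⌈23184/611⌉=38
  n=40…49: ⌈23768/611⌉=39 ⌈24352/611⌉=40 ⌈24936/611⌉=41 ⌈25520/611⌉=42 ⌈26104/611⌉=43 ⌈26688/611⌉=44 ⌈27272/611⌉=45 ⌈27856/611⌉=46 ⌈28440/611⌉=47 ⌈29024/611⌉=48
  n=50…59: ⌈29608/611⌉=49 ⌈30192/611⌉=50 ⌈30776/611⌉=51 ⌈31360/611⌉=52 ⌈31944/611⌉=53 ⌈32528/611⌉=54 ⌈33112/611⌉=55 ⌈33696/611⌉=56 ⌈34280/611⌉=57 ⌈34864/611⌉=58
  n=60…69: ⌈35448/611⌉=59 ⌈36032/611⌉=59 ⌈36616/611⌉=60 ⌈37200/611⌉=61 ⌈37784/611⌉=62 ⌈38368/611⌉=63 ⌈38952/611⌉=64 ⌈39536/611⌉=65 ⌈40120/611⌉=66 ⌈40704/611⌉=67
  n=70…79: ⌈41288/611⌉=68 ⌈41872/611⌉=69 ⌈42456/611⌉=70 ⌈43040/611⌉=71 ⌈43624/611⌉=72 ⌈44208/611⌉=73 ⌈44792/611⌉=74 ⌈45376/611⌉=75 ⌈45960/611⌉=76 ⌈46544/611⌉=77
  n=80…89: ⌈47128/611⌉=78 ⌈47712/611⌉=79 ⌈48296/611⌉=80 ⌈48880/611⌉=80 ⌈49464/611⌉=81 ⌈50048/611⌉=82 ⌈50632/611⌉=83 ⌈51216/611⌉=84 ⌈51800/611⌉=85 ⌈52384/611⌉=86
  n=90…99: ⌈52968/611⌉=87 ⌈53552/611⌉=88 ⌈54136/611⌉=89 ⌈54720/611⌉=90 ⌈55304/611⌉=91 ⌈55888/611⌉=92 ⌈56472/611⌉=93 ⌈57056/611⌉=94 ⌈57640/611⌉=95 ⌈58224/611⌉=96
  n=100…109: ⌈58808/611⌉=97 ⌈59392/611⌉=98 ⌈59976/611⌉=99 ⌈60560/611⌉=100 ⌈61144/611⌉=101 ⌈61728/611⌉=102 ⌈62312/611⌉=102 ⌈62896/611⌉=103 ⌈63480/611⌉=104 ⌈64064/611⌉=105
  n=110…118: ⌈64648/611⌉=106 ⌈65232/611⌉=107 ⌈65816/611⌉=108 ⌈66400/611⌉=109 ⌈66984/611⌉=110 ⌈67568/611⌉=111 ⌈68152/611⌉=112 ⌈68736/611⌉=113 ⌈69320/611⌉=114
s_n = t_(n+1) − t_n for n = 0 … 117 gives
prefix = 1111111111111110111111111111111111111011111111111111111111110111111111111111111111011111111111111111111110111111111111
slide a length-6 window over [0..5] … [112..117] (113 windows); first occurrence of each distinct factor:
  [  0..  5] 111111
  [ 10.. 15] 111110
  [ 11.. 16] 111101
  [ 12.. 17] 111011
  [ 13.. 18] 110111
  [ 14.. 19] 101111
  [ 15.. 20] 011111
  (the other 106 windows repeat one of these)
distinct factors: {011111, 101111, 110111, 111011, 111101, 111110, 111111}
count = 7  (Sturmian bound for length 6 is 7)


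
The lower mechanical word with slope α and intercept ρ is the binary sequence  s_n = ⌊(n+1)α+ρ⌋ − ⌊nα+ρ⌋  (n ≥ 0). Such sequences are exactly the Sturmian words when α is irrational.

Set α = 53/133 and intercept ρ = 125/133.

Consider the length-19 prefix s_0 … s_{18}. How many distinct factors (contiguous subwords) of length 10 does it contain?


5

t_n = ⌊(n·53+125)/133⌋ for n = 0 … 19:
  n=0…9: ⌊125/133⌋=0 ⌊178/133⌋=1 ⌊231/133⌋=1 ⌊284/133⌋=2 ⌊337/133⌋=2 ⌊390/133⌋=2 ⌊443/133⌋=3 ⌊496/133⌋=3 ⌊549/133⌋=4 ⌊602/133⌋=4
  n=10…19: ⌊655/133⌋=4 ⌊708/133⌋=5 ⌊761/133⌋=5 ⌊814/133⌋=6 ⌊867/133⌋=6 ⌊920/133⌋=6 ⌊973/133⌋=7 ⌊1026/133⌋=7 ⌊1079/133⌋=8 ⌊1132/133⌋=8
s_n = t_(n+1) − t_n for n = 0 … 18 gives
prefix = 1010010100101001010
slide a length-10 window over [0..9] … [9..18] (10 windows); first occurrence of each distinct factor:
  [  0..  9] 1010010100
  [  1.. 10] 0100101001
  [  2.. 11] 1001010010
  [  3.. 12] 0010100101
  [  4.. 13] 0101001010
  (the other 5 windows repeat one of these)
distinct factors: {0010100101, 0100101001, 0101001010, 1001010010, 1010010100}
count = 5  (Sturmian bound for length 10 is 11)


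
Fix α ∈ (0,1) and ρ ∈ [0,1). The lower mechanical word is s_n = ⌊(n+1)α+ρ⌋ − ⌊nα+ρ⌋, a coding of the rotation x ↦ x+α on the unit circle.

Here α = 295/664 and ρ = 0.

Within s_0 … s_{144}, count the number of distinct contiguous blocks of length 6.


7

t_n = ⌊(n·295)/664⌋ for n = 0 … 145:
  n=0…9: ⌊0/664⌋=0 ⌊295/664⌋=0 ⌊590/664⌋=0 ⌊885/664⌋=1 ⌊1180/664⌋=1 ⌊1475/664⌋=2 ⌊1770/664⌋=2 ⌊2065/664⌋=3 ⌊2360/664⌋=3 ⌊2655/664⌋=3
  n=10…19: ⌊2950/664⌋=4 ⌊3245/664⌋=4 ⌊3540/664⌋=5 ⌊3835/664⌋=5 ⌊4130/664⌋=6 ⌊4425/664⌋=6 ⌊4720/664⌋=7 ⌊5015/664⌋=7 ⌊5310/664⌋=7 ⌊5605/664⌋=8
  n=20…29: ⌊5900/664⌋=8 ⌊6195/664⌋=9 ⌊6490/664⌋=9 ⌊6785/664⌋=10 ⌊7080/664⌋=10 ⌊7375/664⌋=11 ⌊7670/664⌋=11 ⌊7965/664⌋=11 ⌊8260/664⌋=12 ⌊8555/664⌋=12
  n=30…39: ⌊8850/664⌋=13 ⌊9145/664⌋=13 ⌊9440/664⌋=14 ⌊9735/664⌋=14 ⌊10030/664⌋=15 ⌊10325/664⌋=15 ⌊10620/664⌋=15 ⌊10915/664⌋=16 ⌊11210/664⌋=16 ⌊11505/664⌋=17
  n=40…49: ⌊11800/664⌋=17 ⌊12095/664⌋=18 ⌊12390/664⌋=18 ⌊12685/664⌋=19 ⌊12980/664⌋=19 ⌊13275/664⌋=19 ⌊13570/664⌋=20 ⌊13865/664⌋=20 ⌊14160/664⌋=21 ⌊14455/664⌋=21
  n=50…59: ⌊14750/664⌋=22 ⌊15045/664⌋=22 ⌊15340/664⌋=23 ⌊15635/664⌋=23 ⌊15930/664⌋=23 ⌊16225/664⌋=24 ⌊16520/664⌋=24 ⌊16815/664⌋=25 ⌊17110/664⌋=25 ⌊17405/664⌋=26
  n=60…69: ⌊17700/664⌋=26 ⌊17995/664⌋=27 ⌊18290/664⌋=27 ⌊18585/664⌋=27 ⌊18880/664⌋=28 ⌊19175/664⌋=28 ⌊19470/664⌋=29 ⌊19765/664⌋=29 ⌊20060/664⌋=30 ⌊20355/664⌋=30
  n=70…79: ⌊20650/664⌋=31 ⌊20945/664⌋=31 ⌊21240/664⌋=31 ⌊21535/664⌋=32 ⌊21830/664⌋=32 ⌊22125/664⌋=33 ⌊22420/664⌋=33 ⌊22715/664⌋=34 ⌊23010/664⌋=34 ⌊23305/664⌋=35
  n=80…89: ⌊23600/664⌋=35 ⌊23895/664⌋=35 ⌊24190/664⌋=36 ⌊24485/664⌋=36 ⌊24780/664⌋=37 ⌊25075/664⌋=37 ⌊25370/664⌋=38 ⌊25665/664⌋=38 ⌊25960/664⌋=39 ⌊26255/664⌋=39
  n=90…99: ⌊26550/664⌋=39 ⌊26845/664⌋=40 ⌊27140/664⌋=40 ⌊27435/664⌋=41 ⌊27730/664⌋=41 ⌊28025/664⌋=42 ⌊28320/664⌋=42 ⌊28615/664⌋=43 ⌊28910/664⌋=43 ⌊29205/664⌋=43
  n=100…109: ⌊29500/664⌋=44 ⌊29795/664⌋=44 ⌊30090/664⌋=45 ⌊30385/664⌋=45 ⌊30680/664⌋=46 ⌊30975/664⌋=46 ⌊31270/664⌋=47 ⌊31565/664⌋=47 ⌊31860/664⌋=47 ⌊32155/664⌋=48
  n=110…119: ⌊32450/664⌋=48 ⌊32745/664⌋=49 ⌊33040/664⌋=49 ⌊33335/664⌋=50 ⌊33630/664⌋=50 ⌊33925/664⌋=51 ⌊34220/664⌋=51 ⌊34515/664⌋=51 ⌊34810/664⌋=52 ⌊35105/664⌋=52
  n=120…129: ⌊35400/664⌋=53 ⌊35695/664⌋=53 ⌊35990/664⌋=54 ⌊36285/664⌋=54 ⌊36580/664⌋=55 ⌊36875/664⌋=55 ⌊37170/664⌋=55 ⌊37465/664⌋=56 ⌊37760/664⌋=56 ⌊38055/664⌋=57
  n=130…139: ⌊38350/664⌋=57 ⌊38645/664⌋=58 ⌊38940/664⌋=58 ⌊39235/664⌋=59 ⌊39530/664⌋=59 ⌊39825/664⌋=59 ⌊40120/664⌋=60 ⌊40415/664⌋=60 ⌊40710/664⌋=61 ⌊41005/664⌋=61
  n=140…145: ⌊41300/664⌋=62 ⌊41595/664⌋=62 ⌊41890/664⌋=63 ⌊42185/664⌋=63 ⌊42480/664⌋=63 ⌊42775/664⌋=64
s_n = t_(n+1) − t_n for n = 0 … 144 gives
prefix = 0010101001010101001010101001010101001010101001010101001010101001010101001010101001010101001010101001010101001010101001010101001010101001010101001
slide a length-6 window over [0..5] … [139..144] (140 windows); first occurrence of each distinct factor:
  [  0..  5] 001010
  [  1..  6] 010101
  [  2..  7] 101010
  [  3..  8] 010100
  [  4..  9] 101001
  [  5.. 10] 010010
  [  6.. 11] 100101
  (the other 133 windows repeat one of these)
distinct factors: {001010, 010010, 010100, 010101, 100101, 101001, 101010}
count = 7  (Sturmian bound for length 6 is 7)


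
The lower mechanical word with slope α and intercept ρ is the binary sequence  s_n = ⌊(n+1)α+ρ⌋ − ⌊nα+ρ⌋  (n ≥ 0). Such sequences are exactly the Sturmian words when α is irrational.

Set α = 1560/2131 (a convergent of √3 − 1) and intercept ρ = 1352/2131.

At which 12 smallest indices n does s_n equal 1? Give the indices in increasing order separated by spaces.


n=0: ⌊2912/2131⌋−⌊1352/2131⌋ = 1−0 = 1  ← one
n=1: ⌊4472/2131⌋−⌊2912/2131⌋ = 2−1 = 1  ← one
n=2: ⌊6032/2131⌋−⌊4472/2131⌋ = 2−2 = 0
n=3: ⌊7592/2131⌋−⌊6032/2131⌋ = 3−2 = 1  ← one
n=4: ⌊9152/2131⌋−⌊7592/2131⌋ = 4−3 = 1  ← one
n=5: ⌊10712/2131⌋−⌊9152/2131⌋ = 5−4 = 1  ← one
n=6: ⌊12272/2131⌋−⌊10712/2131⌋ = 5−5 = 0
n=7: ⌊13832/2131⌋−⌊12272/2131⌋ = 6−5 = 1  ← one
n=8: ⌊15392/2131⌋−⌊13832/2131⌋ = 7−6 = 1  ← one
n=9: ⌊16952/2131⌋−⌊15392/2131⌋ = 7−7 = 0
n=10: ⌊18512/2131⌋−⌊16952/2131⌋ = 8−7 = 1  ← one
n=11: ⌊20072/2131⌋−⌊18512/2131⌋ = 9−8 = 1  ← one
n=12: ⌊21632/2131⌋−⌊20072/2131⌋ = 10−9 = 1  ← one
n=13: ⌊23192/2131⌋−⌊21632/2131⌋ = 10−10 = 0
n=14: ⌊24752/2131⌋−⌊23192/2131⌋ = 11−10 = 1  ← one
n=15: ⌊26312/2131⌋−⌊24752/2131⌋ = 12−11 = 1  ← one
positions of the first 12 ones: 0 1 3 4 5 7 8 10 11 12 14 15

0 1 3 4 5 7 8 10 11 12 14 15


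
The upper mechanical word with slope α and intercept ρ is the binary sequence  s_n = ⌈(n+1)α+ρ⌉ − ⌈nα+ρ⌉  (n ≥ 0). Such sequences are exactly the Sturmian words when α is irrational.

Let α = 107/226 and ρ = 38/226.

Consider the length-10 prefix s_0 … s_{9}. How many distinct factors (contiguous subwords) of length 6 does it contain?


5

t_n = ⌈(n·107+38)/226⌉ for n = 0 … 10:
  n=0…9: ⌈38/226⌉=1 ⌈145/226⌉=1 ⌈252/226⌉=2 ⌈359/226⌉=2 ⌈466/226⌉=3 ⌈573/226⌉=3 ⌈680/226⌉=4 ⌈787/226⌉=4 ⌈894/226⌉=4 ⌈1001/226⌉=5
  n=10: ⌈1108/226⌉=5
s_n = t_(n+1) − t_n for n = 0 … 9 gives
prefix = 0101010010
slide a length-6 window over [0..5] … [4..9] (5 windows); first occurrence of each distinct factor:
  [  0..  5] 010101
  [  1..  6] 101010
  [  2..  7] 010100
  [  3..  8] 101001
  [  4..  9] 010010
distinct factors: {010010, 010100, 010101, 101001, 101010}
count = 5  (Sturmian bound for length 6 is 7)


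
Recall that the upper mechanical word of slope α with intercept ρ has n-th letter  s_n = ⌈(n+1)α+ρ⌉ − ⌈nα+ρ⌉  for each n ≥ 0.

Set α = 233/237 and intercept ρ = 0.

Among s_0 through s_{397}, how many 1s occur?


#1s = Σ_{n=0}^{397} s_n = Σ_{n=0}^{397} (⌈(n+1)α+ρ⌉ − ⌈nα+ρ⌉)
the sum telescopes: every ⌈nα+ρ⌉ with 0 < n < 398 appears once with + and once with −, leaving ⌈398α+ρ⌉ − ⌈0·α+ρ⌉
398α + ρ = (398·233) / 237 = 92734/237
ρ = 0/237
⌈92734/237⌉ = 392,  ⌈0/237⌉ = 0
#1s = 392 − 0 = 392

392


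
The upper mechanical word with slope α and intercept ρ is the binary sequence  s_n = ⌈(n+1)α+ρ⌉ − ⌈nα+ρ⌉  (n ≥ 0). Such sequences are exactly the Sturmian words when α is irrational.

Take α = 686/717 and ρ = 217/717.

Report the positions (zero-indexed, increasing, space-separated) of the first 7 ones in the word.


0 1 2 3 4 5 7

n=0: ⌈903/717⌉−⌈217/717⌉ = 2−1 = 1  ← one
n=1: ⌈1589/717⌉−⌈903/717⌉ = 3−2 = 1  ← one
n=2: ⌈2275/717⌉−⌈1589/717⌉ = 4−3 = 1  ← one
n=3: ⌈2961/717⌉−⌈2275/717⌉ = 5−4 = 1  ← one
n=4: ⌈3647/717⌉−⌈2961/717⌉ = 6−5 = 1  ← one
n=5: ⌈4333/717⌉−⌈3647/717⌉ = 7−6 = 1  ← one
n=6: ⌈5019/717⌉−⌈4333/717⌉ = 7−7 = 0
n=7: ⌈5705/717⌉−⌈5019/717⌉ = 8−7 = 1  ← one
positions of the first 7 ones: 0 1 2 3 4 5 7


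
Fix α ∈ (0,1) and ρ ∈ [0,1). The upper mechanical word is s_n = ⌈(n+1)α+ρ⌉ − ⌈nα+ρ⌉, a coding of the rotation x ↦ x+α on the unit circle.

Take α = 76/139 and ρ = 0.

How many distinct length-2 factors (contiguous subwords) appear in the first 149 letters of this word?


t_n = ⌈(n·76)/139⌉ for n = 0 … 149:
  n=0…9: ⌈0/139⌉=0 ⌈76/139⌉=1 ⌈152/139⌉=2 ⌈228/139⌉=2 ⌈304/139⌉=3 ⌈380/139⌉=3 ⌈456/139⌉=4 ⌈532/139⌉=4 ⌈608/139⌉=5 ⌈684/139⌉=5
  n=10…19: ⌈760/139⌉=6 ⌈836/139⌉=7 ⌈912/139⌉=7 ⌈988/139⌉=8 ⌈1064/139⌉=8 ⌈1140/139⌉=9 ⌈1216/139⌉=9 ⌈1292/139⌉=10 ⌈1368/139⌉=10 ⌈1444/139⌉=11
  n=20…29: ⌈1520/139⌉=11 ⌈1596/139⌉=12 ⌈1672/139⌉=13 ⌈1748/139⌉=13 ⌈1824/139⌉=14 ⌈1900/139⌉=14 ⌈1976/139⌉=15 ⌈2052/139⌉=15 ⌈2128/139⌉=16 ⌈2204/139⌉=16
  n=30…39: ⌈2280/139⌉=17 ⌈2356/139⌉=17 ⌈2432/139⌉=18 ⌈2508/139⌉=19 ⌈2584/139⌉=19 ⌈2660/139⌉=20 ⌈2736/139⌉=20 ⌈2812/139⌉=21 ⌈2888/139⌉=21 ⌈2964/139⌉=22
  n=40…49: ⌈3040/139⌉=22 ⌈3116/139⌉=23 ⌈3192/139⌉=23 ⌈3268/139⌉=24 ⌈3344/139⌉=25 ⌈3420/139⌉=25 ⌈3496/139⌉=26 ⌈3572/139⌉=26 ⌈3648/139⌉=27 ⌈3724/139⌉=27
  n=50…59: ⌈3800/139⌉=28 ⌈3876/139⌉=28 ⌈3952/139⌉=29 ⌈4028/139⌉=29 ⌈4104/139⌉=30 ⌈4180/139⌉=31 ⌈4256/139⌉=31 ⌈4332/139⌉=32 ⌈4408/139⌉=32 ⌈4484/139⌉=33
  n=60…69: ⌈4560/139⌉=33 ⌈4636/139⌉=34 ⌈4712/139⌉=34 ⌈4788/139⌉=35 ⌈4864/139⌉=35 ⌈4940/139⌉=36 ⌈5016/139⌉=37 ⌈5092/139⌉=37 ⌈5168/139⌉=38 ⌈5244/139⌉=38
  n=70…79: ⌈5320/139⌉=39 ⌈5396/139⌉=39 ⌈5472/139⌉=40 ⌈5548/139⌉=40 ⌈5624/139⌉=41 ⌈5700/139⌉=42 ⌈5776/139⌉=42 ⌈5852/139⌉=43 ⌈5928/139⌉=43 ⌈6004/139⌉=44
  n=80…89: ⌈6080/139⌉=44 ⌈6156/139⌉=45 ⌈6232/139⌉=45 ⌈6308/139⌉=46 ⌈6384/139⌉=46 ⌈6460/139⌉=47 ⌈6536/139⌉=48 ⌈6612/139⌉=48 ⌈6688/139⌉=49 ⌈6764/139⌉=49
  n=90…99: ⌈6840/139⌉=50 ⌈6916/139⌉=50 ⌈6992/139⌉=51 ⌈7068/139⌉=51 ⌈7144/139⌉=52 ⌈7220/139⌉=52 ⌈7296/139⌉=53 ⌈7372/139⌉=54 ⌈7448/139⌉=54 ⌈7524/139⌉=55
  n=100…109: ⌈7600/139⌉=55 ⌈7676/139⌉=56 ⌈7752/139⌉=56 ⌈7828/139⌉=57 ⌈7904/139⌉=57 ⌈7980/139⌉=58 ⌈8056/139⌉=58 ⌈8132/139⌉=59 ⌈8208/139⌉=60 ⌈8284/139⌉=60
  n=110…119: ⌈8360/139⌉=61 ⌈8436/139⌉=61 ⌈8512/139⌉=62 ⌈8588/139⌉=62 ⌈8664/139⌉=63 ⌈8740/139⌉=63 ⌈8816/139⌉=64 ⌈8892/139⌉=64 ⌈8968/139⌉=65 ⌈9044/139⌉=66
  n=120…129: ⌈9120/139⌉=66 ⌈9196/139⌉=67 ⌈9272/139⌉=67 ⌈9348/139⌉=68 ⌈9424/139⌉=68 ⌈9500/139⌉=69 ⌈9576/139⌉=69 ⌈9652/139⌉=70 ⌈9728/139⌉=70 ⌈9804/139⌉=71
  n=130…139: ⌈9880/139⌉=72 ⌈9956/139⌉=72 ⌈10032/139⌉=73 ⌈10108/139⌉=73 ⌈10184/139⌉=74 ⌈10260/139⌉=74 ⌈10336/139⌉=75 ⌈10412/139⌉=75 ⌈10488/139⌉=76 ⌈10564/139⌉=76
  n=140…149: ⌈10640/139⌉=77 ⌈10716/139⌉=78 ⌈10792/139⌉=78 ⌈10868/139⌉=79 ⌈10944/139⌉=79 ⌈11020/139⌉=80 ⌈11096/139⌉=80 ⌈11172/139⌉=81 ⌈11248/139⌉=81 ⌈11324/139⌉=82
s_n = t_(n+1) − t_n for n = 0 … 148 gives
prefix = 11010101011010101010110101010101101010101011010101010110101010101101010101101010101011010101010110101010101101010101011010101010110101010101101010101
slide a length-2 window over [0..1] … [147..148] (148 windows); first occurrence of each distinct factor:
  [  0..  1] 11
  [  1..  2] 10
  [  2..  3] 01
  (the other 145 windows repeat one of these)
distinct factors: {01, 10, 11}
count = 3  (Sturmian bound for length 2 is 3)

3


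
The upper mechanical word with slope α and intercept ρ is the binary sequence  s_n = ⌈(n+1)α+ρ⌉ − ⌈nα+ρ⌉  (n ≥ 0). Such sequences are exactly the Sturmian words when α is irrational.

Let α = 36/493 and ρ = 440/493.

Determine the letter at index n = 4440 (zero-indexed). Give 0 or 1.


0

(n+1)α + ρ = (4441·36 + 440) / 493 = 160316/493
nα + ρ     = (4440·36 + 440) / 493 = 160280/493
⌈160316/493⌉ = 326,  ⌈160280/493⌉ = 326
s_{4440} = 326 − 326 = 0


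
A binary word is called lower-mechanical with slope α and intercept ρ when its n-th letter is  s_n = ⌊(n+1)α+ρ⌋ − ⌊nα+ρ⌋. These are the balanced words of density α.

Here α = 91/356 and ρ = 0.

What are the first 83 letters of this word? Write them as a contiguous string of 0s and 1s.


00010001000100010001000100010001000100010001001000100010001000100010001000100010001

n=0: ⌊(1·91)/356⌋ − ⌊(0·91)/356⌋ = ⌊91/356⌋ − ⌊0/356⌋ = 0 − 0 = 0
n=1: ⌊(2·91)/356⌋ − ⌊(1·91)/356⌋ = ⌊182/356⌋ − ⌊91/356⌋ = 0 − 0 = 0
n=2: ⌊(3·91)/356⌋ − ⌊(2·91)/356⌋ = ⌊273/356⌋ − ⌊182/356⌋ = 0 − 0 = 0
n=3: ⌊(4·91)/356⌋ − ⌊(3·91)/356⌋ = ⌊364/356⌋ − ⌊273/356⌋ = 1 − 0 = 1
n=4: ⌊(5·91)/356⌋ − ⌊(4·91)/356⌋ = ⌊455/356⌋ − ⌊364/356⌋ = 1 − 1 = 0
n=5: ⌊(6·91)/356⌋ − ⌊(5·91)/356⌋ = ⌊546/356⌋ − ⌊455/356⌋ = 1 − 1 = 0
n=6: ⌊(7·91)/356⌋ − ⌊(6·91)/356⌋ = ⌊637/356⌋ − ⌊546/356⌋ = 1 − 1 = 0
n=7: ⌊(8·91)/356⌋ − ⌊(7·91)/356⌋ = ⌊728/356⌋ − ⌊637/356⌋ = 2 − 1 = 1
n=8: ⌊(9·91)/356⌋ − ⌊(8·91)/356⌋ = ⌊819/356⌋ − ⌊728/356⌋ = 2 − 2 = 0
n=9: ⌊(10·91)/356⌋ − ⌊(9·91)/356⌋ = ⌊910/356⌋ − ⌊819/356⌋ = 2 − 2 = 0
n=10: ⌊(11·91)/356⌋ − ⌊(10·91)/356⌋ = ⌊1001/356⌋ − ⌊910/356⌋ = 2 − 2 = 0
n=11: ⌊(12·91)/356⌋ − ⌊(11·91)/356⌋ = ⌊1092/356⌋ − ⌊1001/356⌋ = 3 − 2 = 1
n=12: ⌊(13·91)/356⌋ − ⌊(12·91)/356⌋ = ⌊1183/356⌋ − ⌊1092/356⌋ = 3 − 3 = 0
n=13: ⌊(14·91)/356⌋ − ⌊(13·91)/356⌋ = ⌊1274/356⌋ − ⌊1183/356⌋ = 3 − 3 = 0
n=14: ⌊(15·91)/356⌋ − ⌊(14·91)/356⌋ = ⌊1365/356⌋ − ⌊1274/356⌋ = 3 − 3 = 0
n=15: ⌊(16·91)/356⌋ − ⌊(15·91)/356⌋ = ⌊1456/356⌋ − ⌊1365/356⌋ = 4 − 3 = 1
n=16: ⌊(17·91)/356⌋ − ⌊(16·91)/356⌋ = ⌊1547/356⌋ − ⌊1456/356⌋ = 4 − 4 = 0
n=17: ⌊(18·91)/356⌋ − ⌊(17·91)/356⌋ = ⌊1638/356⌋ − ⌊1547/356⌋ = 4 − 4 = 0
n=18: ⌊(19·91)/356⌋ − ⌊(18·91)/356⌋ = ⌊1729/356⌋ − ⌊1638/356⌋ = 4 − 4 = 0
n=19: ⌊(20·91)/356⌋ − ⌊(19·91)/356⌋ = ⌊1820/356⌋ − ⌊1729/356⌋ = 5 − 4 = 1
n=20: ⌊(21·91)/356⌋ − ⌊(20·91)/356⌋ = ⌊1911/356⌋ − ⌊1820/356⌋ = 5 − 5 = 0
n=21: ⌊(22·91)/356⌋ − ⌊(21·91)/356⌋ = ⌊2002/356⌋ − ⌊1911/356⌋ = 5 − 5 = 0
n=22: ⌊(23·91)/356⌋ − ⌊(22·91)/356⌋ = ⌊2093/356⌋ − ⌊2002/356⌋ = 5 − 5 = 0
n=23: ⌊(24·91)/356⌋ − ⌊(23·91)/356⌋ = ⌊2184/356⌋ − ⌊2093/356⌋ = 6 − 5 = 1
n=24: ⌊(25·91)/356⌋ − ⌊(24·91)/356⌋ = ⌊2275/356⌋ − ⌊2184/356⌋ = 6 − 6 = 0
n=25: ⌊(26·91)/356⌋ − ⌊(25·91)/356⌋ = ⌊2366/356⌋ − ⌊2275/356⌋ = 6 − 6 = 0
n=26: ⌊(27·91)/356⌋ − ⌊(26·91)/356⌋ = ⌊2457/356⌋ − ⌊2366/356⌋ = 6 − 6 = 0
n=27: ⌊(28·91)/356⌋ − ⌊(27·91)/356⌋ = ⌊2548/356⌋ − ⌊2457/356⌋ = 7 − 6 = 1
n=28: ⌊(29·91)/356⌋ − ⌊(28·91)/356⌋ = ⌊2639/356⌋ − ⌊2548/356⌋ = 7 − 7 = 0
n=29: ⌊(30·91)/356⌋ − ⌊(29·91)/356⌋ = ⌊2730/356⌋ − ⌊2639/356⌋ = 7 − 7 = 0
n=30: ⌊(31·91)/356⌋ − ⌊(30·91)/356⌋ = ⌊2821/356⌋ − ⌊2730/356⌋ = 7 − 7 = 0
n=31: ⌊(32·91)/356⌋ − ⌊(31·91)/356⌋ = ⌊2912/356⌋ − ⌊2821/356⌋ = 8 − 7 = 1
n=32: ⌊(33·91)/356⌋ − ⌊(32·91)/356⌋ = ⌊3003/356⌋ − ⌊2912/356⌋ = 8 − 8 = 0
n=33: ⌊(34·91)/356⌋ − ⌊(33·91)/356⌋ = ⌊3094/356⌋ − ⌊3003/356⌋ = 8 − 8 = 0
n=34: ⌊(35·91)/356⌋ − ⌊(34·91)/356⌋ = ⌊3185/356⌋ − ⌊3094/356⌋ = 8 − 8 = 0
n=35: ⌊(36·91)/356⌋ − ⌊(35·91)/356⌋ = ⌊3276/356⌋ − ⌊3185/356⌋ = 9 − 8 = 1
n=36: ⌊(37·91)/356⌋ − ⌊(36·91)/356⌋ = ⌊3367/356⌋ − ⌊3276/356⌋ = 9 − 9 = 0
n=37: ⌊(38·91)/356⌋ − ⌊(37·91)/356⌋ = ⌊3458/356⌋ − ⌊3367/356⌋ = 9 − 9 = 0
n=38: ⌊(39·91)/356⌋ − ⌊(38·91)/356⌋ = ⌊3549/356⌋ − ⌊3458/356⌋ = 9 − 9 = 0
n=39: ⌊(40·91)/356⌋ − ⌊(39·91)/356⌋ = ⌊3640/356⌋ − ⌊3549/356⌋ = 10 − 9 = 1
n=40: ⌊(41·91)/356⌋ − ⌊(40·91)/356⌋ = ⌊3731/356⌋ − ⌊3640/356⌋ = 10 − 10 = 0
n=41: ⌊(42·91)/356⌋ − ⌊(41·91)/356⌋ = ⌊3822/356⌋ − ⌊3731/356⌋ = 10 − 10 = 0
n=42: ⌊(43·91)/356⌋ − ⌊(42·91)/356⌋ = ⌊3913/356⌋ − ⌊3822/356⌋ = 10 − 10 = 0
n=43: ⌊(44·91)/356⌋ − ⌊(43·91)/356⌋ = ⌊4004/356⌋ − ⌊3913/356⌋ = 11 − 10 = 1
n=44: ⌊(45·91)/356⌋ − ⌊(44·91)/356⌋ = ⌊4095/356⌋ − ⌊4004/356⌋ = 11 − 11 = 0
n=45: ⌊(46·91)/356⌋ − ⌊(45·91)/356⌋ = ⌊4186/356⌋ − ⌊4095/356⌋ = 11 − 11 = 0
n=46: ⌊(47·91)/356⌋ − ⌊(46·91)/356⌋ = ⌊4277/356⌋ − ⌊4186/356⌋ = 12 − 11 = 1
n=47: ⌊(48·91)/356⌋ − ⌊(47·91)/356⌋ = ⌊4368/356⌋ − ⌊4277/356⌋ = 12 − 12 = 0
n=48: ⌊(49·91)/356⌋ − ⌊(48·91)/356⌋ = ⌊4459/356⌋ − ⌊4368/356⌋ = 12 − 12 = 0
n=49: ⌊(50·91)/356⌋ − ⌊(49·91)/356⌋ = ⌊4550/356⌋ − ⌊4459/356⌋ = 12 − 12 = 0
n=50: ⌊(51·91)/356⌋ − ⌊(50·91)/356⌋ = ⌊4641/356⌋ − ⌊4550/356⌋ = 13 − 12 = 1
n=51: ⌊(52·91)/356⌋ − ⌊(51·91)/356⌋ = ⌊4732/356⌋ − ⌊4641/356⌋ = 13 − 13 = 0
n=52: ⌊(53·91)/356⌋ − ⌊(52·91)/356⌋ = ⌊4823/356⌋ − ⌊4732/356⌋ = 13 − 13 = 0
n=53: ⌊(54·91)/356⌋ − ⌊(53·91)/356⌋ = ⌊4914/356⌋ − ⌊4823/356⌋ = 13 − 13 = 0
n=54: ⌊(55·91)/356⌋ − ⌊(54·91)/356⌋ = ⌊5005/356⌋ − ⌊4914/356⌋ = 14 − 13 = 1
n=55: ⌊(56·91)/356⌋ − ⌊(55·91)/356⌋ = ⌊5096/356⌋ − ⌊5005/356⌋ = 14 − 14 = 0
n=56: ⌊(57·91)/356⌋ − ⌊(56·91)/356⌋ = ⌊5187/356⌋ − ⌊5096/356⌋ = 14 − 14 = 0
n=57: ⌊(58·91)/356⌋ − ⌊(57·91)/356⌋ = ⌊5278/356⌋ − ⌊5187/356⌋ = 14 − 14 = 0
n=58: ⌊(59·91)/356⌋ − ⌊(58·91)/356⌋ = ⌊5369/356⌋ − ⌊5278/356⌋ = 15 − 14 = 1
n=59: ⌊(60·91)/356⌋ − ⌊(59·91)/356⌋ = ⌊5460/356⌋ − ⌊5369/356⌋ = 15 − 15 = 0
n=60: ⌊(61·91)/356⌋ − ⌊(60·91)/356⌋ = ⌊5551/356⌋ − ⌊5460/356⌋ = 15 − 15 = 0
n=61: ⌊(62·91)/356⌋ − ⌊(61·91)/356⌋ = ⌊5642/356⌋ − ⌊5551/356⌋ = 15 − 15 = 0
n=62: ⌊(63·91)/356⌋ − ⌊(62·91)/356⌋ = ⌊5733/356⌋ − ⌊5642/356⌋ = 16 − 15 = 1
n=63: ⌊(64·91)/356⌋ − ⌊(63·91)/356⌋ = ⌊5824/356⌋ − ⌊5733/356⌋ = 16 − 16 = 0
n=64: ⌊(65·91)/356⌋ − ⌊(64·91)/356⌋ = ⌊5915/356⌋ − ⌊5824/356⌋ = 16 − 16 = 0
n=65: ⌊(66·91)/356⌋ − ⌊(65·91)/356⌋ = ⌊6006/356⌋ − ⌊5915/356⌋ = 16 − 16 = 0
n=66: ⌊(67·91)/356⌋ − ⌊(66·91)/356⌋ = ⌊6097/356⌋ − ⌊6006/356⌋ = 17 − 16 = 1
n=67: ⌊(68·91)/356⌋ − ⌊(67·91)/356⌋ = ⌊6188/356⌋ − ⌊6097/356⌋ = 17 − 17 = 0
n=68: ⌊(69·91)/356⌋ − ⌊(68·91)/356⌋ = ⌊6279/356⌋ − ⌊6188/356⌋ = 17 − 17 = 0
n=69: ⌊(70·91)/356⌋ − ⌊(69·91)/356⌋ = ⌊6370/356⌋ − ⌊6279/356⌋ = 17 − 17 = 0
n=70: ⌊(71·91)/356⌋ − ⌊(70·91)/356⌋ = ⌊6461/356⌋ − ⌊6370/356⌋ = 18 − 17 = 1
n=71: ⌊(72·91)/356⌋ − ⌊(71·91)/356⌋ = ⌊6552/356⌋ − ⌊6461/356⌋ = 18 − 18 = 0
n=72: ⌊(73·91)/356⌋ − ⌊(72·91)/356⌋ = ⌊6643/356⌋ − ⌊6552/356⌋ = 18 − 18 = 0
n=73: ⌊(74·91)/356⌋ − ⌊(73·91)/356⌋ = ⌊6734/356⌋ − ⌊6643/356⌋ = 18 − 18 = 0
n=74: ⌊(75·91)/356⌋ − ⌊(74·91)/356⌋ = ⌊6825/356⌋ − ⌊6734/356⌋ = 19 − 18 = 1
n=75: ⌊(76·91)/356⌋ − ⌊(75·91)/356⌋ = ⌊6916/356⌋ − ⌊6825/356⌋ = 19 − 19 = 0
n=76: ⌊(77·91)/356⌋ − ⌊(76·91)/356⌋ = ⌊7007/356⌋ − ⌊6916/356⌋ = 19 − 19 = 0
n=77: ⌊(78·91)/356⌋ − ⌊(77·91)/356⌋ = ⌊7098/356⌋ − ⌊7007/356⌋ = 19 − 19 = 0
n=78: ⌊(79·91)/356⌋ − ⌊(78·91)/356⌋ = ⌊7189/356⌋ − ⌊7098/356⌋ = 20 − 19 = 1
n=79: ⌊(80·91)/356⌋ − ⌊(79·91)/356⌋ = ⌊7280/356⌋ − ⌊7189/356⌋ = 20 − 20 = 0
n=80: ⌊(81·91)/356⌋ − ⌊(80·91)/356⌋ = ⌊7371/356⌋ − ⌊7280/356⌋ = 20 − 20 = 0
n=81: ⌊(82·91)/356⌋ − ⌊(81·91)/356⌋ = ⌊7462/356⌋ − ⌊7371/356⌋ = 20 − 20 = 0
n=82: ⌊(83·91)/356⌋ − ⌊(82·91)/356⌋ = ⌊7553/356⌋ − ⌊7462/356⌋ = 21 − 20 = 1


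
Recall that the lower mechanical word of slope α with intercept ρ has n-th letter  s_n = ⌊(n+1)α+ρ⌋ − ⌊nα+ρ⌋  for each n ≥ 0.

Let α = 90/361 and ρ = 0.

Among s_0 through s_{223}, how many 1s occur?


55

#1s = Σ_{n=0}^{223} s_n = Σ_{n=0}^{223} (⌊(n+1)α+ρ⌋ − ⌊nα+ρ⌋)
the sum telescopes: every ⌊nα+ρ⌋ with 0 < n < 224 appears once with + and once with −, leaving ⌊224α+ρ⌋ − ⌊0·α+ρ⌋
224α + ρ = (224·90) / 361 = 20160/361
ρ = 0/361
⌊20160/361⌋ = 55,  ⌊0/361⌋ = 0
#1s = 55 − 0 = 55


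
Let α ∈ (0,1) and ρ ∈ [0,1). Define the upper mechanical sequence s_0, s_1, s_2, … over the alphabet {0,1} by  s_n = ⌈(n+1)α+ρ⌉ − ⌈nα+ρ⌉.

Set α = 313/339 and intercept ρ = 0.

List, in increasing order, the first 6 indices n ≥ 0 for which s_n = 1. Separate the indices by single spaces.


0 1 2 3 4 5

n=0: ⌈313/339⌉−⌈0/339⌉ = 1−0 = 1  ← one
n=1: ⌈626/339⌉−⌈313/339⌉ = 2−1 = 1  ← one
n=2: ⌈939/339⌉−⌈626/339⌉ = 3−2 = 1  ← one
n=3: ⌈1252/339⌉−⌈939/339⌉ = 4−3 = 1  ← one
n=4: ⌈1565/339⌉−⌈1252/339⌉ = 5−4 = 1  ← one
n=5: ⌈1878/339⌉−⌈1565/339⌉ = 6−5 = 1  ← one
positions of the first 6 ones: 0 1 2 3 4 5


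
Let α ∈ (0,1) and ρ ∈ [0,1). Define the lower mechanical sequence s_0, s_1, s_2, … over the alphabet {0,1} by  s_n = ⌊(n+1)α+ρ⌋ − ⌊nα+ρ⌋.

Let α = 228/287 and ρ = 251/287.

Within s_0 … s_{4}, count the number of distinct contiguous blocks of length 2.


t_n = ⌊(n·228+251)/287⌋ for n = 0 … 5:
  n=0…5: ⌊251/287⌋=0 ⌊479/287⌋=1 ⌊707/287⌋=2 ⌊935/287⌋=3 ⌊1163/287⌋=4 ⌊1391/287⌋=4
s_n = t_(n+1) − t_n for n = 0 … 4 gives
prefix = 11110
slide a length-2 window over [0..1] … [3..4] (4 windows); first occurrence of each distinct factor:
  [  0..  1] 11
  [  3..  4] 10
  (the other 2 windows repeat one of these)
distinct factors: {10, 11}
count = 2  (Sturmian bound for length 2 is 3)

2


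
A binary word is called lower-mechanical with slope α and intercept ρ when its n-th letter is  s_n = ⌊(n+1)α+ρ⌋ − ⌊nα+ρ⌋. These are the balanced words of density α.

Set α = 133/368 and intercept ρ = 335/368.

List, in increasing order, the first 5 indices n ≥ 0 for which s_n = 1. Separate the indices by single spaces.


0 3 5 8 11

n=0: ⌊468/368⌋−⌊335/368⌋ = 1−0 = 1  ← one
n=1: ⌊601/368⌋−⌊468/368⌋ = 1−1 = 0
n=2: ⌊734/368⌋−⌊601/368⌋ = 1−1 = 0
n=3: ⌊867/368⌋−⌊734/368⌋ = 2−1 = 1  ← one
n=4: ⌊1000/368⌋−⌊867/368⌋ = 2−2 = 0
n=5: ⌊1133/368⌋−⌊1000/368⌋ = 3−2 = 1  ← one
n=6: ⌊1266/368⌋−⌊1133/368⌋ = 3−3 = 0
n=7: ⌊1399/368⌋−⌊1266/368⌋ = 3−3 = 0
n=8: ⌊1532/368⌋−⌊1399/368⌋ = 4−3 = 1  ← one
n=9: ⌊1665/368⌋−⌊1532/368⌋ = 4−4 = 0
n=10: ⌊1798/368⌋−⌊1665/368⌋ = 4−4 = 0
n=11: ⌊1931/368⌋−⌊1798/368⌋ = 5−4 = 1  ← one
positions of the first 5 ones: 0 3 5 8 11


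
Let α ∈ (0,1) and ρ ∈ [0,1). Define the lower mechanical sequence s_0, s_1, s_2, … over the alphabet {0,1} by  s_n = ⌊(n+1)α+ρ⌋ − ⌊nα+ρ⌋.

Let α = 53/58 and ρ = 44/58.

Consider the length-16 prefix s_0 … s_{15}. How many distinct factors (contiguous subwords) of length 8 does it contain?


9

t_n = ⌊(n·53+44)/58⌋ for n = 0 … 16:
  n=0…9: ⌊44/58⌋=0 ⌊97/58⌋=1 ⌊150/58⌋=2 ⌊203/58⌋=3 ⌊256/58⌋=4 ⌊309/58⌋=5 ⌊362/58⌋=6 ⌊415/58⌋=7 ⌊468/58⌋=8 ⌊521/58⌋=8
  n=10…16: ⌊574/58⌋=9 ⌊627/58⌋=10 ⌊680/58⌋=11 ⌊733/58⌋=12 ⌊786/58⌋=13 ⌊839/58⌋=14 ⌊892/58⌋=15
s_n = t_(n+1) − t_n for n = 0 … 15 gives
prefix = 1111111101111111
slide a length-8 window over [0..7] … [8..15] (9 windows); first occurrence of each distinct factor:
  [  0..  7] 11111111
  [  1..  8] 11111110
  [  2..  9] 11111101
  [  3.. 10] 11111011
  [  4.. 11] 11110111
  [  5.. 12] 11101111
  [  6.. 13] 11011111
  [  7.. 14] 10111111
  [  8.. 15] 01111111
distinct factors: {01111111, 10111111, 11011111, 11101111, 11110111, 11111011, 11111101, 11111110, 11111111}
count = 9  (Sturmian bound for length 8 is 9)


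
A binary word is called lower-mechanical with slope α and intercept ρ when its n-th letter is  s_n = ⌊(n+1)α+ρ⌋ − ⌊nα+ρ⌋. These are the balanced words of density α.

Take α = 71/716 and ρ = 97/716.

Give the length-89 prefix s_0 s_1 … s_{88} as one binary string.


00000000100000000010000000001000000000100000000001000000000100000000010000000001000000000

n=0: ⌊(1·71+97)/716⌋ − ⌊(0·71+97)/716⌋ = ⌊168/716⌋ − ⌊97/716⌋ = 0 − 0 = 0
n=1: ⌊(2·71+97)/716⌋ − ⌊(1·71+97)/716⌋ = ⌊239/716⌋ − ⌊168/716⌋ = 0 − 0 = 0
n=2: ⌊(3·71+97)/716⌋ − ⌊(2·71+97)/716⌋ = ⌊310/716⌋ − ⌊239/716⌋ = 0 − 0 = 0
n=3: ⌊(4·71+97)/716⌋ − ⌊(3·71+97)/716⌋ = ⌊381/716⌋ − ⌊310/716⌋ = 0 − 0 = 0
n=4: ⌊(5·71+97)/716⌋ − ⌊(4·71+97)/716⌋ = ⌊452/716⌋ − ⌊381/716⌋ = 0 − 0 = 0
n=5: ⌊(6·71+97)/716⌋ − ⌊(5·71+97)/716⌋ = ⌊523/716⌋ − ⌊452/716⌋ = 0 − 0 = 0
n=6: ⌊(7·71+97)/716⌋ − ⌊(6·71+97)/716⌋ = ⌊594/716⌋ − ⌊523/716⌋ = 0 − 0 = 0
n=7: ⌊(8·71+97)/716⌋ − ⌊(7·71+97)/716⌋ = ⌊665/716⌋ − ⌊594/716⌋ = 0 − 0 = 0
n=8: ⌊(9·71+97)/716⌋ − ⌊(8·71+97)/716⌋ = ⌊736/716⌋ − ⌊665/716⌋ = 1 − 0 = 1
n=9: ⌊(10·71+97)/716⌋ − ⌊(9·71+97)/716⌋ = ⌊807/716⌋ − ⌊736/716⌋ = 1 − 1 = 0
n=10: ⌊(11·71+97)/716⌋ − ⌊(10·71+97)/716⌋ = ⌊878/716⌋ − ⌊807/716⌋ = 1 − 1 = 0
n=11: ⌊(12·71+97)/716⌋ − ⌊(11·71+97)/716⌋ = ⌊949/716⌋ − ⌊878/716⌋ = 1 − 1 = 0
n=12: ⌊(13·71+97)/716⌋ − ⌊(12·71+97)/716⌋ = ⌊1020/716⌋ − ⌊949/716⌋ = 1 − 1 = 0
n=13: ⌊(14·71+97)/716⌋ − ⌊(13·71+97)/716⌋ = ⌊1091/716⌋ − ⌊1020/716⌋ = 1 − 1 = 0
n=14: ⌊(15·71+97)/716⌋ − ⌊(14·71+97)/716⌋ = ⌊1162/716⌋ − ⌊1091/716⌋ = 1 − 1 = 0
n=15: ⌊(16·71+97)/716⌋ − ⌊(15·71+97)/716⌋ = ⌊1233/716⌋ − ⌊1162/716⌋ = 1 − 1 = 0
n=16: ⌊(17·71+97)/716⌋ − ⌊(16·71+97)/716⌋ = ⌊1304/716⌋ − ⌊1233/716⌋ = 1 − 1 = 0
n=17: ⌊(18·71+97)/716⌋ − ⌊(17·71+97)/716⌋ = ⌊1375/716⌋ − ⌊1304/716⌋ = 1 − 1 = 0
n=18: ⌊(19·71+97)/716⌋ − ⌊(18·71+97)/716⌋ = ⌊1446/716⌋ − ⌊1375/716⌋ = 2 − 1 = 1
n=19: ⌊(20·71+97)/716⌋ − ⌊(19·71+97)/716⌋ = ⌊1517/716⌋ − ⌊1446/716⌋ = 2 − 2 = 0
n=20: ⌊(21·71+97)/716⌋ − ⌊(20·71+97)/716⌋ = ⌊1588/716⌋ − ⌊1517/716⌋ = 2 − 2 = 0
n=21: ⌊(22·71+97)/716⌋ − ⌊(21·71+97)/716⌋ = ⌊1659/716⌋ − ⌊1588/716⌋ = 2 − 2 = 0
n=22: ⌊(23·71+97)/716⌋ − ⌊(22·71+97)/716⌋ = ⌊1730/716⌋ − ⌊1659/716⌋ = 2 − 2 = 0
n=23: ⌊(24·71+97)/716⌋ − ⌊(23·71+97)/716⌋ = ⌊1801/716⌋ − ⌊1730/716⌋ = 2 − 2 = 0
n=24: ⌊(25·71+97)/716⌋ − ⌊(24·71+97)/716⌋ = ⌊1872/716⌋ − ⌊1801/716⌋ = 2 − 2 = 0
n=25: ⌊(26·71+97)/716⌋ − ⌊(25·71+97)/716⌋ = ⌊1943/716⌋ − ⌊1872/716⌋ = 2 − 2 = 0
n=26: ⌊(27·71+97)/716⌋ − ⌊(26·71+97)/716⌋ = ⌊2014/716⌋ − ⌊1943/716⌋ = 2 − 2 = 0
n=27: ⌊(28·71+97)/716⌋ − ⌊(27·71+97)/716⌋ = ⌊2085/716⌋ − ⌊2014/716⌋ = 2 − 2 = 0
n=28: ⌊(29·71+97)/716⌋ − ⌊(28·71+97)/716⌋ = ⌊2156/716⌋ − ⌊2085/716⌋ = 3 − 2 = 1
n=29: ⌊(30·71+97)/716⌋ − ⌊(29·71+97)/716⌋ = ⌊2227/716⌋ − ⌊2156/716⌋ = 3 − 3 = 0
n=30: ⌊(31·71+97)/716⌋ − ⌊(30·71+97)/716⌋ = ⌊2298/716⌋ − ⌊2227/716⌋ = 3 − 3 = 0
n=31: ⌊(32·71+97)/716⌋ − ⌊(31·71+97)/716⌋ = ⌊2369/716⌋ − ⌊2298/716⌋ = 3 − 3 = 0
n=32: ⌊(33·71+97)/716⌋ − ⌊(32·71+97)/716⌋ = ⌊2440/716⌋ − ⌊2369/716⌋ = 3 − 3 = 0
n=33: ⌊(34·71+97)/716⌋ − ⌊(33·71+97)/716⌋ = ⌊2511/716⌋ − ⌊2440/716⌋ = 3 − 3 = 0
n=34: ⌊(35·71+97)/716⌋ − ⌊(34·71+97)/716⌋ = ⌊2582/716⌋ − ⌊2511/716⌋ = 3 − 3 = 0
n=35: ⌊(36·71+97)/716⌋ − ⌊(35·71+97)/716⌋ = ⌊2653/716⌋ − ⌊2582/716⌋ = 3 − 3 = 0
n=36: ⌊(37·71+97)/716⌋ − ⌊(36·71+97)/716⌋ = ⌊2724/716⌋ − ⌊2653/716⌋ = 3 − 3 = 0
n=37: ⌊(38·71+97)/716⌋ − ⌊(37·71+97)/716⌋ = ⌊2795/716⌋ − ⌊2724/716⌋ = 3 − 3 = 0
n=38: ⌊(39·71+97)/716⌋ − ⌊(38·71+97)/716⌋ = ⌊2866/716⌋ − ⌊2795/716⌋ = 4 − 3 = 1
n=39: ⌊(40·71+97)/716⌋ − ⌊(39·71+97)/716⌋ = ⌊2937/716⌋ − ⌊2866/716⌋ = 4 − 4 = 0
n=40: ⌊(41·71+97)/716⌋ − ⌊(40·71+97)/716⌋ = ⌊3008/716⌋ − ⌊2937/716⌋ = 4 − 4 = 0
n=41: ⌊(42·71+97)/716⌋ − ⌊(41·71+97)/716⌋ = ⌊3079/716⌋ − ⌊3008/716⌋ = 4 − 4 = 0
n=42: ⌊(43·71+97)/716⌋ − ⌊(42·71+97)/716⌋ = ⌊3150/716⌋ − ⌊3079/716⌋ = 4 − 4 = 0
n=43: ⌊(44·71+97)/716⌋ − ⌊(43·71+97)/716⌋ = ⌊3221/716⌋ − ⌊3150/716⌋ = 4 − 4 = 0
n=44: ⌊(45·71+97)/716⌋ − ⌊(44·71+97)/716⌋ = ⌊3292/716⌋ − ⌊3221/716⌋ = 4 − 4 = 0
n=45: ⌊(46·71+97)/716⌋ − ⌊(45·71+97)/716⌋ = ⌊3363/716⌋ − ⌊3292/716⌋ = 4 − 4 = 0
n=46: ⌊(47·71+97)/716⌋ − ⌊(46·71+97)/716⌋ = ⌊3434/716⌋ − ⌊3363/716⌋ = 4 − 4 = 0
n=47: ⌊(48·71+97)/716⌋ − ⌊(47·71+97)/716⌋ = ⌊3505/716⌋ − ⌊3434/716⌋ = 4 − 4 = 0
n=48: ⌊(49·71+97)/716⌋ − ⌊(48·71+97)/716⌋ = ⌊3576/716⌋ − ⌊3505/716⌋ = 4 − 4 = 0
n=49: ⌊(50·71+97)/716⌋ − ⌊(49·71+97)/716⌋ = ⌊3647/716⌋ − ⌊3576/716⌋ = 5 − 4 = 1
n=50: ⌊(51·71+97)/716⌋ − ⌊(50·71+97)/716⌋ = ⌊3718/716⌋ − ⌊3647/716⌋ = 5 − 5 = 0
n=51: ⌊(52·71+97)/716⌋ − ⌊(51·71+97)/716⌋ = ⌊3789/716⌋ − ⌊3718/716⌋ = 5 − 5 = 0
n=52: ⌊(53·71+97)/716⌋ − ⌊(52·71+97)/716⌋ = ⌊3860/716⌋ − ⌊3789/716⌋ = 5 − 5 = 0
n=53: ⌊(54·71+97)/716⌋ − ⌊(53·71+97)/716⌋ = ⌊3931/716⌋ − ⌊3860/716⌋ = 5 − 5 = 0
n=54: ⌊(55·71+97)/716⌋ − ⌊(54·71+97)/716⌋ = ⌊4002/716⌋ − ⌊3931/716⌋ = 5 − 5 = 0
n=55: ⌊(56·71+97)/716⌋ − ⌊(55·71+97)/716⌋ = ⌊4073/716⌋ − ⌊4002/716⌋ = 5 − 5 = 0
n=56: ⌊(57·71+97)/716⌋ − ⌊(56·71+97)/716⌋ = ⌊4144/716⌋ − ⌊4073/716⌋ = 5 − 5 = 0
n=57: ⌊(58·71+97)/716⌋ − ⌊(57·71+97)/716⌋ = ⌊4215/716⌋ − ⌊4144/716⌋ = 5 − 5 = 0
n=58: ⌊(59·71+97)/716⌋ − ⌊(58·71+97)/716⌋ = ⌊4286/716⌋ − ⌊4215/716⌋ = 5 − 5 = 0
n=59: ⌊(60·71+97)/716⌋ − ⌊(59·71+97)/716⌋ = ⌊4357/716⌋ − ⌊4286/716⌋ = 6 − 5 = 1
n=60: ⌊(61·71+97)/716⌋ − ⌊(60·71+97)/716⌋ = ⌊4428/716⌋ − ⌊4357/716⌋ = 6 − 6 = 0
n=61: ⌊(62·71+97)/716⌋ − ⌊(61·71+97)/716⌋ = ⌊4499/716⌋ − ⌊4428/716⌋ = 6 − 6 = 0
n=62: ⌊(63·71+97)/716⌋ − ⌊(62·71+97)/716⌋ = ⌊4570/716⌋ − ⌊4499/716⌋ = 6 − 6 = 0
n=63: ⌊(64·71+97)/716⌋ − ⌊(63·71+97)/716⌋ = ⌊4641/716⌋ − ⌊4570/716⌋ = 6 − 6 = 0
n=64: ⌊(65·71+97)/716⌋ − ⌊(64·71+97)/716⌋ = ⌊4712/716⌋ − ⌊4641/716⌋ = 6 − 6 = 0
n=65: ⌊(66·71+97)/716⌋ − ⌊(65·71+97)/716⌋ = ⌊4783/716⌋ − ⌊4712/716⌋ = 6 − 6 = 0
n=66: ⌊(67·71+97)/716⌋ − ⌊(66·71+97)/716⌋ = ⌊4854/716⌋ − ⌊4783/716⌋ = 6 − 6 = 0
n=67: ⌊(68·71+97)/716⌋ − ⌊(67·71+97)/716⌋ = ⌊4925/716⌋ − ⌊4854/716⌋ = 6 − 6 = 0
n=68: ⌊(69·71+97)/716⌋ − ⌊(68·71+97)/716⌋ = ⌊4996/716⌋ − ⌊4925/716⌋ = 6 − 6 = 0
n=69: ⌊(70·71+97)/716⌋ − ⌊(69·71+97)/716⌋ = ⌊5067/716⌋ − ⌊4996/716⌋ = 7 − 6 = 1
n=70: ⌊(71·71+97)/716⌋ − ⌊(70·71+97)/716⌋ = ⌊5138/716⌋ − ⌊5067/716⌋ = 7 − 7 = 0
n=71: ⌊(72·71+97)/716⌋ − ⌊(71·71+97)/716⌋ = ⌊5209/716⌋ − ⌊5138/716⌋ = 7 − 7 = 0
n=72: ⌊(73·71+97)/716⌋ − ⌊(72·71+97)/716⌋ = ⌊5280/716⌋ − ⌊5209/716⌋ = 7 − 7 = 0
n=73: ⌊(74·71+97)/716⌋ − ⌊(73·71+97)/716⌋ = ⌊5351/716⌋ − ⌊5280/716⌋ = 7 − 7 = 0
n=74: ⌊(75·71+97)/716⌋ − ⌊(74·71+97)/716⌋ = ⌊5422/716⌋ − ⌊5351/716⌋ = 7 − 7 = 0
n=75: ⌊(76·71+97)/716⌋ − ⌊(75·71+97)/716⌋ = ⌊5493/716⌋ − ⌊5422/716⌋ = 7 − 7 = 0
n=76: ⌊(77·71+97)/716⌋ − ⌊(76·71+97)/716⌋ = ⌊5564/716⌋ − ⌊5493/716⌋ = 7 − 7 = 0
n=77: ⌊(78·71+97)/716⌋ − ⌊(77·71+97)/716⌋ = ⌊5635/716⌋ − ⌊5564/716⌋ = 7 − 7 = 0
n=78: ⌊(79·71+97)/716⌋ − ⌊(78·71+97)/716⌋ = ⌊5706/716⌋ − ⌊5635/716⌋ = 7 − 7 = 0
n=79: ⌊(80·71+97)/716⌋ − ⌊(79·71+97)/716⌋ = ⌊5777/716⌋ − ⌊5706/716⌋ = 8 − 7 = 1
n=80: ⌊(81·71+97)/716⌋ − ⌊(80·71+97)/716⌋ = ⌊5848/716⌋ − ⌊5777/716⌋ = 8 − 8 = 0
n=81: ⌊(82·71+97)/716⌋ − ⌊(81·71+97)/716⌋ = ⌊5919/716⌋ − ⌊5848/716⌋ = 8 − 8 = 0
n=82: ⌊(83·71+97)/716⌋ − ⌊(82·71+97)/716⌋ = ⌊5990/716⌋ − ⌊5919/716⌋ = 8 − 8 = 0
n=83: ⌊(84·71+97)/716⌋ − ⌊(83·71+97)/716⌋ = ⌊6061/716⌋ − ⌊5990/716⌋ = 8 − 8 = 0
n=84: ⌊(85·71+97)/716⌋ − ⌊(84·71+97)/716⌋ = ⌊6132/716⌋ − ⌊6061/716⌋ = 8 − 8 = 0
n=85: ⌊(86·71+97)/716⌋ − ⌊(85·71+97)/716⌋ = ⌊6203/716⌋ − ⌊6132/716⌋ = 8 − 8 = 0
n=86: ⌊(87·71+97)/716⌋ − ⌊(86·71+97)/716⌋ = ⌊6274/716⌋ − ⌊6203/716⌋ = 8 − 8 = 0
n=87: ⌊(88·71+97)/716⌋ − ⌊(87·71+97)/716⌋ = ⌊6345/716⌋ − ⌊6274/716⌋ = 8 − 8 = 0
n=88: ⌊(89·71+97)/716⌋ − ⌊(88·71+97)/716⌋ = ⌊6416/716⌋ − ⌊6345/716⌋ = 8 − 8 = 0
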